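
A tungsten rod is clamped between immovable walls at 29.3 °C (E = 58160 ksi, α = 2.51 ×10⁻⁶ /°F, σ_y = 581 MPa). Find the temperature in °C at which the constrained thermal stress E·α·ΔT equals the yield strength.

350 °C

E = 58160 ksi = 401.0 GPa.
α = 2.51×10⁻⁶/°F × 9/5 = 4.52×10⁻⁶/K.
E·α·ΔT = 581.0 MPa ⇒ ΔT = 581.0 / (401.0×10³ × 4.52×10⁻⁶) = 320.7 K.
T = 29.3 + 320.7 = 350.0 °C.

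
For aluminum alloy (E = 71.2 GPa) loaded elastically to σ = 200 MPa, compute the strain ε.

ε = σ/E = 200 / 71200 = 2.81×10⁻³.

2.81×10⁻³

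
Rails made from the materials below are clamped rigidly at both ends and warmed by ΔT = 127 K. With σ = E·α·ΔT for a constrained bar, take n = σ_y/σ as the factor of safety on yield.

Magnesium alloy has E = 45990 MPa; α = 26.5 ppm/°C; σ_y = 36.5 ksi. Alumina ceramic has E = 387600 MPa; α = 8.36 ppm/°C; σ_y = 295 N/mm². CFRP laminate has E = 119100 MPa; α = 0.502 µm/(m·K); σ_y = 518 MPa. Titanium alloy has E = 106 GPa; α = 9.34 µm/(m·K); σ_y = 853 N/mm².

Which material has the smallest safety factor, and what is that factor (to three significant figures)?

alumina ceramic, n = 0.717

With everything in SI (GPa, ×10⁻⁶/K, MPa):
  magnesium alloy: E = 45.99, α = 26.5, σ_y = 251.7 → σ = 155 MPa, n = 1.63
  alumina ceramic: E = 387.6, α = 8.36, σ_y = 295.0 → σ = 412 MPa, n = 0.717
  CFRP laminate: E = 119.1, α = 0.502, σ_y = 518.0 → σ = 7.59 MPa, n = 68.2
  titanium alloy: E = 106.0, α = 9.34, σ_y = 853.0 → σ = 126 MPa, n = 6.78
Alumina ceramic has the lowest safety factor, n = 0.717.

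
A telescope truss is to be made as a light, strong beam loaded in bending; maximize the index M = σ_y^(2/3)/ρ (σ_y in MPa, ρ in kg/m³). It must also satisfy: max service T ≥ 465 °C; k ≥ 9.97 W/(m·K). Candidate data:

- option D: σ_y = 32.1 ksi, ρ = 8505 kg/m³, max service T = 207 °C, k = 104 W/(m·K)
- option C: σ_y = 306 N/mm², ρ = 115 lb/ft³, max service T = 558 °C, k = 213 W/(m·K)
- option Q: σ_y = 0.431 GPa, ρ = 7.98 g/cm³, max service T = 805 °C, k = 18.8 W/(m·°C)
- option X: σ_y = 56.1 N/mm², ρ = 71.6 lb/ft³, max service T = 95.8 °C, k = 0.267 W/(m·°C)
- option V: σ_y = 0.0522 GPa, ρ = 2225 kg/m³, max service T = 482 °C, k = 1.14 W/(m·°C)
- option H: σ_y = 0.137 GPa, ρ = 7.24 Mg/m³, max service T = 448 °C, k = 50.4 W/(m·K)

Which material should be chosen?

option C

Screen on constraints: max service T ≥ 465 °C; k ≥ 9.97 W/(m·K). Survivors: option C, option Q.
In SI units:
  option C: σ_y = 306.0 MPa, ρ = 1842 kg/m³
  option Q: σ_y = 431.0 MPa, ρ = 7980 kg/m³
  option C: M = 24.7×10⁻³
  option Q: M = 7.15×10⁻³
Highest index: option C.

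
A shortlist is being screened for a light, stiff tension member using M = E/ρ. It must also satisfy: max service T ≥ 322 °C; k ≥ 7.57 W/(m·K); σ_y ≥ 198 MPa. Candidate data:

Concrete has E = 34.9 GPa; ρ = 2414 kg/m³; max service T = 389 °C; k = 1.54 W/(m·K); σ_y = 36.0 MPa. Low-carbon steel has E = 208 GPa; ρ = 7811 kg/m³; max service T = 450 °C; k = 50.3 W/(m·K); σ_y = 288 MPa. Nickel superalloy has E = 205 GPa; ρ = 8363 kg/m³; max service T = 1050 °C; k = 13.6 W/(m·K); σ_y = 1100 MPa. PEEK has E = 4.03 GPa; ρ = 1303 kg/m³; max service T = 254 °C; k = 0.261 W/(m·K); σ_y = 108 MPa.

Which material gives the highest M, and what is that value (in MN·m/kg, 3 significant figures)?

low-carbon steel, M = 26.6 MN·m/kg

Screen on constraints: max service T ≥ 322 °C; k ≥ 7.57 W/(m·K); σ_y ≥ 198 MPa. Survivors: low-carbon steel, nickel superalloy.
Computing M directly (units already consistent):
  low-carbon steel: M = 26.6 MN·m/kg
  nickel superalloy: M = 24.5 MN·m/kg
Highest index: low-carbon steel.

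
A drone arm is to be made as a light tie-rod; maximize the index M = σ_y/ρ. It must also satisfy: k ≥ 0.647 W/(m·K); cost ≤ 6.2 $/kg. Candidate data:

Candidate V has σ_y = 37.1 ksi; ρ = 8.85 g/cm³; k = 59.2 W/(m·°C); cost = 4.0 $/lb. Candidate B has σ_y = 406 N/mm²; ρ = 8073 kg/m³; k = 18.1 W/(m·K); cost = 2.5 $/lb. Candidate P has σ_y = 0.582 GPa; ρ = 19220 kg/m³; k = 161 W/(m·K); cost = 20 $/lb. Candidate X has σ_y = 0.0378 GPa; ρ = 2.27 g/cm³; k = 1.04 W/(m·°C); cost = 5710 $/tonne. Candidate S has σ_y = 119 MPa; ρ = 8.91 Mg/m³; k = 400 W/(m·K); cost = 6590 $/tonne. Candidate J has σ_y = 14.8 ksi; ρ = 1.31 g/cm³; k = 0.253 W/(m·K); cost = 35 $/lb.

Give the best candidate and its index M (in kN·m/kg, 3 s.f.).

Screen on constraints: k ≥ 0.647 W/(m·K); cost ≤ 6.2 $/kg. Survivors: candidate B, candidate X.
In SI units:
  candidate B: σ_y = 406.0 MPa, ρ = 8073 kg/m³
  candidate X: σ_y = 37.80 MPa, ρ = 2270 kg/m³
  candidate B: M = 50.3 kN·m/kg
  candidate X: M = 16.7 kN·m/kg
The maximum is for candidate B.

candidate B, M = 50.3 kN·m/kg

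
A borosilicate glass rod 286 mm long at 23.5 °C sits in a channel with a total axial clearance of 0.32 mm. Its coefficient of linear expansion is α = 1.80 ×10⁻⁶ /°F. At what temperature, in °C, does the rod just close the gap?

369 °C

α = 1.80×10⁻⁶/°F × 9/5 = 3.24×10⁻⁶/K.
α·L₀·ΔT = 0.32 mm ⇒ ΔT = 0.32 / (3.24×10⁻⁶ × 286.0) = 345.3 K.
T = 23.5 + 345.3 = 368.8 °C.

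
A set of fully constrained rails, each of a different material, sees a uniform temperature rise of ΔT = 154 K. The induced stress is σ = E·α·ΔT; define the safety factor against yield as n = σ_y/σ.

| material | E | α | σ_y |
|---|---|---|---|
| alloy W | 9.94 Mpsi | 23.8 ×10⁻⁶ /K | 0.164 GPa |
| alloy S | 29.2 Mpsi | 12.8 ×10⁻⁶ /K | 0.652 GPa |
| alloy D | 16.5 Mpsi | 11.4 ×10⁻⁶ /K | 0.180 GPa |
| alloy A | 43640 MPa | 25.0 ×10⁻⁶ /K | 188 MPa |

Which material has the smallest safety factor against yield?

In consistent units (E in GPa, α in ×10⁻⁶/K, σ_y in MPa):
  alloy W: E = 68.53, α = 23.8, σ_y = 164.0 → σ = 251 MPa, n = 0.653
  alloy S: E = 201.3, α = 12.8, σ_y = 652.0 → σ = 397 MPa, n = 1.64
  alloy D: E = 113.8, α = 11.4, σ_y = 180.0 → σ = 200 MPa, n = 0.901
  alloy A: E = 43.64, α = 25.0, σ_y = 188.0 → σ = 168 MPa, n = 1.12
Alloy W has the lowest safety factor, n = 0.653.

alloy W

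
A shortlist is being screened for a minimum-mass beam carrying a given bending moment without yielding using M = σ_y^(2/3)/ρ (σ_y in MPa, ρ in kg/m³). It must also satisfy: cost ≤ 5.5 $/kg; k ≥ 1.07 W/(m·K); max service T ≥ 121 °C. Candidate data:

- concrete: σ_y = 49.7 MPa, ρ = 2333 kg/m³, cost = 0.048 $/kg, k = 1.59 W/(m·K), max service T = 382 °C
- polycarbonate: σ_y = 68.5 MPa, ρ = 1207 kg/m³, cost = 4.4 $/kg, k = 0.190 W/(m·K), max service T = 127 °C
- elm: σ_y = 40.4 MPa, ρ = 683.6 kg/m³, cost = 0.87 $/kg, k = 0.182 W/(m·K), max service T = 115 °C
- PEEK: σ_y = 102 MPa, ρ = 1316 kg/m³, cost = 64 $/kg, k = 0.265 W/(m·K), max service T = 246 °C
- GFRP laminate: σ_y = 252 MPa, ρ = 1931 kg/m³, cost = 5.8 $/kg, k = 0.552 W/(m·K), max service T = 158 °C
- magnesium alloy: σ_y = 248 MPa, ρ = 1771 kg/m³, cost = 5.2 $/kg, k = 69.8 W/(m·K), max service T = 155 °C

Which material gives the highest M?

Screen on constraints: cost ≤ 5.5 $/kg; k ≥ 1.07 W/(m·K); max service T ≥ 121 °C. Survivors: concrete, magnesium alloy.
Computing M directly (units already consistent):
  magnesium alloy: M = 22.3×10⁻³
  concrete: M = 5.79×10⁻³
The maximum is for magnesium alloy.

magnesium alloy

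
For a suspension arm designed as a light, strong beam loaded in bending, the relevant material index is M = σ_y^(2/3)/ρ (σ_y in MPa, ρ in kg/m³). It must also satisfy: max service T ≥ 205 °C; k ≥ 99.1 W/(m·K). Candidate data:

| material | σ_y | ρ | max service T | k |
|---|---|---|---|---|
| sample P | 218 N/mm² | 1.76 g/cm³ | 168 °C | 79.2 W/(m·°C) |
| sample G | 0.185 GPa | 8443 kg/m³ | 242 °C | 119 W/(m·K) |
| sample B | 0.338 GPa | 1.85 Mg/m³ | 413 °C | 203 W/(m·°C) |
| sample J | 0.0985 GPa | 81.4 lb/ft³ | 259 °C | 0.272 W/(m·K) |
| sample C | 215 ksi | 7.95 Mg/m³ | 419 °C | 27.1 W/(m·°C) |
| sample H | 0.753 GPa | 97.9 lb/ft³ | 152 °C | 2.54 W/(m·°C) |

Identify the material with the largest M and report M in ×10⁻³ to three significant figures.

sample B, M = 26.2×10⁻³

Screen on constraints: max service T ≥ 205 °C; k ≥ 99.1 W/(m·K). Survivors: sample G, sample B.
After converting to SI:
  sample G: σ_y = 185.0 MPa, ρ = 8443 kg/m³
  sample B: σ_y = 338.0 MPa, ρ = 1850 kg/m³
  sample B: M = 26.2×10⁻³
  sample G: M = 3.85×10⁻³
Sample B has the largest M.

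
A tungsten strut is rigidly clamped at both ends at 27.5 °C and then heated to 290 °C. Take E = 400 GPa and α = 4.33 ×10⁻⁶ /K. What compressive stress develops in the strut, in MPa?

455 MPa

ΔT = 262.5 K. Constrained thermal stress σ = E·α·ΔT = 400.0×10³ MPa × 4.33×10⁻⁶ × 262.5 = 455 MPa (compressive).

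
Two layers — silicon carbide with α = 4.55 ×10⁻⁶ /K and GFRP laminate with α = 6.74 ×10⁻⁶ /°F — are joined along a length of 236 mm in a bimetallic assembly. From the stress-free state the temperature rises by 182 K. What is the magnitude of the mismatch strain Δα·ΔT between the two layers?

1.38×10⁻³

GFRP laminate: α = 6.74×10⁻⁶/°F × 9/5 = 12.1×10⁻⁶/K.
Δα = |4.55 − 12.1|×10⁻⁶/K = 7.58×10⁻⁶/K.
Mismatch strain = Δα·ΔT = 7.58×10⁻⁶ × 182.0 = 1.38×10⁻³.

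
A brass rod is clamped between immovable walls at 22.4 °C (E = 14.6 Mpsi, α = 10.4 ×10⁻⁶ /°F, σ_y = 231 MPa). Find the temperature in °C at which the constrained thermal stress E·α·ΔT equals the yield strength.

E = 14.6 Mpsi = 100.7 GPa.
α = 10.4×10⁻⁶/°F × 9/5 = 18.7×10⁻⁶/K.
E·α·ΔT = 231.0 MPa ⇒ ΔT = 231.0 / (100.7×10³ × 18.7×10⁻⁶) = 122.6 K.
T = 22.4 + 122.6 = 145.0 °C.

145 °C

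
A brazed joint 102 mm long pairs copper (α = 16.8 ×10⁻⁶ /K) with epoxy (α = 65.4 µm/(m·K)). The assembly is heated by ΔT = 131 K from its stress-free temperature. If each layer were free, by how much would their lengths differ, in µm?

649 µm

Δα = |16.8 − 65.4|×10⁻⁶/K = 48.6×10⁻⁶/K.
ΔL_mismatch = Δα·L·ΔT = 48.6×10⁻⁶ × 102.0 mm × 131.0 K = 649 µm.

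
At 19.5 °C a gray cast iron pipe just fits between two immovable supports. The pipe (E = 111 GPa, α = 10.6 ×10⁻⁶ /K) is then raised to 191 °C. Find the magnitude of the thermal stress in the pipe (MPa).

202 MPa

ΔT = 171.5 K. Constrained thermal stress σ = E·α·ΔT = 111.0×10³ MPa × 10.6×10⁻⁶ × 171.5 = 202 MPa (compressive).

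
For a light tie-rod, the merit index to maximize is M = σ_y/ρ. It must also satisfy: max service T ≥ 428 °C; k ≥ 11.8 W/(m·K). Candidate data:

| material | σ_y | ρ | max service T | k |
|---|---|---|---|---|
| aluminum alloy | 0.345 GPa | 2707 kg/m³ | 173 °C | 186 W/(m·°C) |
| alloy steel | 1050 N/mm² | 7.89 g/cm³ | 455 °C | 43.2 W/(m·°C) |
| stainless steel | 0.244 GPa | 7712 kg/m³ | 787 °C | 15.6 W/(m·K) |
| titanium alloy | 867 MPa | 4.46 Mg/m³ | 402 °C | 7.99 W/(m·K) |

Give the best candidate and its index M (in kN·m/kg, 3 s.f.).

alloy steel, M = 133 kN·m/kg

Screen on constraints: max service T ≥ 428 °C; k ≥ 11.8 W/(m·K). Survivors: alloy steel, stainless steel.
Putting every candidate on a common basis:
  alloy steel: σ_y = 1050 MPa, ρ = 7890 kg/m³
  stainless steel: σ_y = 244.0 MPa, ρ = 7712 kg/m³
  alloy steel: M = 133 kN·m/kg
  stainless steel: M = 31.6 kN·m/kg
Highest index: alloy steel.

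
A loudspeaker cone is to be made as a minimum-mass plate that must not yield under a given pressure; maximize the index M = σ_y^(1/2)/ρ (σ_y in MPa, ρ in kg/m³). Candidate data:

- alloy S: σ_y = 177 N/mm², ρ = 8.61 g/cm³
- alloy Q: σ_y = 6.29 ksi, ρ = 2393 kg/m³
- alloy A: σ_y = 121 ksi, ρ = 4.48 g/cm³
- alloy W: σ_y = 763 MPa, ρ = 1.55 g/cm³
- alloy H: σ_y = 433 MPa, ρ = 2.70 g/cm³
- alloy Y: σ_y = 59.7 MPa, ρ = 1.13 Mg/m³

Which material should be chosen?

Putting every candidate on a common basis:
  alloy S: σ_y = 177.0 MPa, ρ = 8610 kg/m³
  alloy Q: σ_y = 43.37 MPa, ρ = 2393 kg/m³
  alloy A: σ_y = 834.3 MPa, ρ = 4480 kg/m³
  alloy W: σ_y = 763.0 MPa, ρ = 1550 kg/m³
  alloy H: σ_y = 433.0 MPa, ρ = 2700 kg/m³
  alloy Y: σ_y = 59.70 MPa, ρ = 1130 kg/m³
  alloy W: M = 17.8×10⁻³
  alloy H: M = 7.71×10⁻³
  alloy Y: M = 6.84×10⁻³
  alloy A: M = 6.45×10⁻³
  alloy Q: M = 2.75×10⁻³
  alloy S: M = 1.55×10⁻³
Alloy W has the largest M.

alloy W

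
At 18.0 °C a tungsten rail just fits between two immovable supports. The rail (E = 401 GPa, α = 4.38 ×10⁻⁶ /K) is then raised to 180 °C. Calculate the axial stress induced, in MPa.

ΔT = 162.0 K. Constrained thermal stress σ = E·α·ΔT = 401.0×10³ MPa × 4.38×10⁻⁶ × 162.0 = 285 MPa (compressive).

285 MPa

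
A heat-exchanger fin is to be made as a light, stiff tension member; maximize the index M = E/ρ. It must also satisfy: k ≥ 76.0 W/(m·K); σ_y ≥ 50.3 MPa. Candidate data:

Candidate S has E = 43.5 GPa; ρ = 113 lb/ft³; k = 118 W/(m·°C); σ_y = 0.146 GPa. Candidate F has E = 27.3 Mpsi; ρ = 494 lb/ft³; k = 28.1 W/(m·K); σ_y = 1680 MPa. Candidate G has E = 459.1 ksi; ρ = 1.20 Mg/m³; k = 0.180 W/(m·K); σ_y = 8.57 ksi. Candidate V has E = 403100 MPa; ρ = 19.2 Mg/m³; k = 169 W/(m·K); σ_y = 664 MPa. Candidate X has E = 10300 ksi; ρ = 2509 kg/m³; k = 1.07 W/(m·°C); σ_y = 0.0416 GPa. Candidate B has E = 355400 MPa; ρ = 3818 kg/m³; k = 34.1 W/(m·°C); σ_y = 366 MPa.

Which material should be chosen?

Screen on constraints: k ≥ 76.0 W/(m·K); σ_y ≥ 50.3 MPa. Survivors: candidate S, candidate V.
After converting to SI:
  candidate S: E = 43.50 GPa, ρ = 1810 kg/m³
  candidate V: E = 403.1 GPa, ρ = 19200 kg/m³
  candidate S: M = 24.0 MN·m/kg
  candidate V: M = 21.0 MN·m/kg
The maximum is for candidate S.

candidate S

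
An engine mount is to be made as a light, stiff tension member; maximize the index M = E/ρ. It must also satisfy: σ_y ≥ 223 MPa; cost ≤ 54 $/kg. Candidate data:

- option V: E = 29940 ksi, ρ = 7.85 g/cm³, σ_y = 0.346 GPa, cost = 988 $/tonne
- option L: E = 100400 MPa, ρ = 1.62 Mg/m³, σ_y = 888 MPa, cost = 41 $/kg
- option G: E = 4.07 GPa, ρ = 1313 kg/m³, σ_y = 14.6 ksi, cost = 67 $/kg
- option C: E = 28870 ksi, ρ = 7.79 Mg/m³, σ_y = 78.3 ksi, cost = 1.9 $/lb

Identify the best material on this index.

option L

Screen on constraints: σ_y ≥ 223 MPa; cost ≤ 54 $/kg. Survivors: option V, option L, option C.
Putting every candidate on a common basis:
  option V: E = 206.4 GPa, ρ = 7850 kg/m³
  option L: E = 100.4 GPa, ρ = 1620 kg/m³
  option C: E = 199.1 GPa, ρ = 7790 kg/m³
  option L: M = 62.0 MN·m/kg
  option V: M = 26.3 MN·m/kg
  option C: M = 25.6 MN·m/kg
Highest index: option L.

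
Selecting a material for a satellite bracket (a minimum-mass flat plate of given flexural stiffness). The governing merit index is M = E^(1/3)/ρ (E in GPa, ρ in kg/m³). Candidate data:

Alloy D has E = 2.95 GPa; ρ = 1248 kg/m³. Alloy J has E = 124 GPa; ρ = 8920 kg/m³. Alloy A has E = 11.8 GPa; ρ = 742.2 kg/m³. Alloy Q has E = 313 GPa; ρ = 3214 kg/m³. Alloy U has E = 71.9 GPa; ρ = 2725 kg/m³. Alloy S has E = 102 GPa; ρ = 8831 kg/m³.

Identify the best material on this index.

alloy A

Evaluate M for each candidate:
  alloy A: M = 3.07×10⁻³
  alloy Q: M = 2.11×10⁻³
  alloy U: M = 1.53×10⁻³
  alloy D: M = 1.15×10⁻³
  alloy J: M = 0.559×10⁻³
  alloy S: M = 0.529×10⁻³
Alloy A has the largest M.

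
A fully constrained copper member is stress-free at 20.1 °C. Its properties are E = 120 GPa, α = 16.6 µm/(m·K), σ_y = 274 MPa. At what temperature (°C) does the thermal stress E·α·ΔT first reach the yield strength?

E·α·ΔT = 274.0 MPa ⇒ ΔT = 274.0 / (120.0×10³ × 16.6×10⁻⁶) = 137.6 K.
T = 20.1 + 137.6 = 157.7 °C.

158 °C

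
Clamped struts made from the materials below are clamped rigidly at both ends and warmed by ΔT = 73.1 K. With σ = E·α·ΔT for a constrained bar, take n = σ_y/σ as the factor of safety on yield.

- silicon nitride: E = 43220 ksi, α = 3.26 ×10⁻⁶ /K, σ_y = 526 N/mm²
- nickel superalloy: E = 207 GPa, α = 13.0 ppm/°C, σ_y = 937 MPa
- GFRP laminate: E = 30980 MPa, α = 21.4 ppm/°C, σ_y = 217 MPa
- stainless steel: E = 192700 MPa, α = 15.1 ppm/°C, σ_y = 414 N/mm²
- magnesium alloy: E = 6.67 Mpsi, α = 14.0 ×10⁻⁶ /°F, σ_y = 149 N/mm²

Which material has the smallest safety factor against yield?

Converting E to GPa, α to ×10⁻⁶/K, σ_y to MPa, then σ and n for each:
  silicon nitride: E = 298.0, α = 3.26, σ_y = 526.0 → σ = 71.0 MPa, n = 7.41
  nickel superalloy: E = 207.0, α = 13.0, σ_y = 937.0 → σ = 197 MPa, n = 4.76
  GFRP laminate: E = 30.98, α = 21.4, σ_y = 217.0 → σ = 48.5 MPa, n = 4.48
  stainless steel: E = 192.7, α = 15.1, σ_y = 414.0 → σ = 213 MPa, n = 1.95
  magnesium alloy: E = 45.99, α = 25.2, σ_y = 149.0 → σ = 84.7 MPa, n = 1.76
The minimum is magnesium alloy at n = 1.76.

magnesium alloy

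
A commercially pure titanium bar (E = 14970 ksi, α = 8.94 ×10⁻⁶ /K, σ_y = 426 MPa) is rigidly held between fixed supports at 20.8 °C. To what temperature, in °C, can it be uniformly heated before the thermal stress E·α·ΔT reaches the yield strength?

E = 14970 ksi = 103.2 GPa.
E·α·ΔT = 426.0 MPa ⇒ ΔT = 426.0 / (103.2×10³ × 8.94×10⁻⁶) = 461.7 K.
T = 20.8 + 461.7 = 482.5 °C.

482 °C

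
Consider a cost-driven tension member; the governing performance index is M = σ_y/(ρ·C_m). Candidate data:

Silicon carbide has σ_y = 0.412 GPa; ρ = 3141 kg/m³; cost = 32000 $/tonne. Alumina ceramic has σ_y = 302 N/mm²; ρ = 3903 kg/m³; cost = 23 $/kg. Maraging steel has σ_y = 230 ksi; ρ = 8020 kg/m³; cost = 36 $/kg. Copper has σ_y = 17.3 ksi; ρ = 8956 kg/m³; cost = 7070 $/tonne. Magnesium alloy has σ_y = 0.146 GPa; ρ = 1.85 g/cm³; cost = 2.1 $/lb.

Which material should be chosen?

magnesium alloy

Putting every candidate on a common basis:
  silicon carbide: σ_y = 412.0 MPa, ρ = 3141 kg/m³, cost = 32.00 $/kg
  alumina ceramic: σ_y = 302.0 MPa, ρ = 3903 kg/m³, cost = 23.00 $/kg
  maraging steel: σ_y = 1586 MPa, ρ = 8020 kg/m³, cost = 36.00 $/kg
  copper: σ_y = 119.3 MPa, ρ = 8956 kg/m³, cost = 7.070 $/kg
  magnesium alloy: σ_y = 146.0 MPa, ρ = 1850 kg/m³, cost = 4.630 $/kg
  magnesium alloy: M = 17.0 kN·m per $
  maraging steel: M = 5.49 kN·m per $
  silicon carbide: M = 4.10 kN·m per $
  alumina ceramic: M = 3.36 kN·m per $
  copper: M = 1.88 kN·m per $
The maximum is for magnesium alloy.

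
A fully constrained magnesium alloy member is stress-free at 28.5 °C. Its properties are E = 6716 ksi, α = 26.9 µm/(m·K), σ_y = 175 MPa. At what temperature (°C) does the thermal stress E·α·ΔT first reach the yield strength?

E = 6716 ksi = 46.31 GPa.
E·α·ΔT = 175.0 MPa ⇒ ΔT = 175.0 / (46.31×10³ × 26.9×10⁻⁶) = 140.5 K.
T = 28.5 + 140.5 = 169.0 °C.

169 °C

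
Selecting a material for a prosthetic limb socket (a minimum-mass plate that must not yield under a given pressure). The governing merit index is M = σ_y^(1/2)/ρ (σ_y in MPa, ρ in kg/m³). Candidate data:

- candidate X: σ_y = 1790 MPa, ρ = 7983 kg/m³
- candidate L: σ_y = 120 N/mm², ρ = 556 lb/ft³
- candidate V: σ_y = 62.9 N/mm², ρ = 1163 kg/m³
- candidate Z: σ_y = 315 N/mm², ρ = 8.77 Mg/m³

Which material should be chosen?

candidate V

Putting every candidate on a common basis:
  candidate X: σ_y = 1790 MPa, ρ = 7983 kg/m³
  candidate L: σ_y = 120.0 MPa, ρ = 8906 kg/m³
  candidate V: σ_y = 62.90 MPa, ρ = 1163 kg/m³
  candidate Z: σ_y = 315.0 MPa, ρ = 8770 kg/m³
  candidate V: M = 6.82×10⁻³
  candidate X: M = 5.30×10⁻³
  candidate Z: M = 2.02×10⁻³
  candidate L: M = 1.23×10⁻³
Candidate V ranks first.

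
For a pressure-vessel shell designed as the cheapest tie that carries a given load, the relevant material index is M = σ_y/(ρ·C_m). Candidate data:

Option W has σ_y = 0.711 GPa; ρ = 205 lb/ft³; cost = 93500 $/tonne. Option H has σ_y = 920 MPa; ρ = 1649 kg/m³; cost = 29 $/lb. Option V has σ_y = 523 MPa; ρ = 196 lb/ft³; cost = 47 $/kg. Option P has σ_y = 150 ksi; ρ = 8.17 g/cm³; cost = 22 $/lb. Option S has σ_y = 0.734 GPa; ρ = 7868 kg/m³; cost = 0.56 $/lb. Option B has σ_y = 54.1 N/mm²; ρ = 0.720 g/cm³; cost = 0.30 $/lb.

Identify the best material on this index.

option B

Convert each candidate to consistent units, then evaluate M:
  option W: σ_y = 711.0 MPa, ρ = 3284 kg/m³, cost = 93.50 $/kg
  option H: σ_y = 920.0 MPa, ρ = 1649 kg/m³, cost = 63.93 $/kg
  option V: σ_y = 523.0 MPa, ρ = 3140 kg/m³, cost = 47.00 $/kg
  option P: σ_y = 1034 MPa, ρ = 8170 kg/m³, cost = 48.50 $/kg
  option S: σ_y = 734.0 MPa, ρ = 7868 kg/m³, cost = 1.235 $/kg
  option B: σ_y = 54.10 MPa, ρ = 720.0 kg/m³, cost = 0.6614 $/kg
  option B: M = 114 kN·m per $
  option S: M = 75.6 kN·m per $
  option H: M = 8.73 kN·m per $
  option V: M = 3.54 kN·m per $
  option P: M = 2.61 kN·m per $
  option W: M = 2.32 kN·m per $
Option B ranks first.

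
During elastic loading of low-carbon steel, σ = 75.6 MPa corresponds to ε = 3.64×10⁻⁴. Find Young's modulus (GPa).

208 GPa

E = σ/ε = 75.6 MPa / 3.64×10⁻⁴ = 207700 MPa = 208 GPa.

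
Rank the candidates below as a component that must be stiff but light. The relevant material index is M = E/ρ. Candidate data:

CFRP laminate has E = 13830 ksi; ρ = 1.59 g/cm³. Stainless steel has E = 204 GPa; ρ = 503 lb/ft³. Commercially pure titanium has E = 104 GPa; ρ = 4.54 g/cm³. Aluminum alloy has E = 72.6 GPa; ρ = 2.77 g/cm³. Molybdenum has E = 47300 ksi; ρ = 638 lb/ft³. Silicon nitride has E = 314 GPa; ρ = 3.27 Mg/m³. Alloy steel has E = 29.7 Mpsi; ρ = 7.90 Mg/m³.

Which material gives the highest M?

silicon nitride

Convert each candidate to consistent units, then evaluate M:
  CFRP laminate: E = 95.35 GPa, ρ = 1590 kg/m³
  stainless steel: E = 204.0 GPa, ρ = 8057 kg/m³
  commercially pure titanium: E = 104.0 GPa, ρ = 4540 kg/m³
  aluminum alloy: E = 72.60 GPa, ρ = 2770 kg/m³
  molybdenum: E = 326.1 GPa, ρ = 10220 kg/m³
  silicon nitride: E = 314.0 GPa, ρ = 3270 kg/m³
  alloy steel: E = 204.8 GPa, ρ = 7900 kg/m³
  silicon nitride: M = 96.0 MN·m/kg
  CFRP laminate: M = 60.0 MN·m/kg
  molybdenum: M = 31.9 MN·m/kg
  aluminum alloy: M = 26.2 MN·m/kg
  alloy steel: M = 25.9 MN·m/kg
  stainless steel: M = 25.3 MN·m/kg
  commercially pure titanium: M = 22.9 MN·m/kg
Silicon nitride ranks first.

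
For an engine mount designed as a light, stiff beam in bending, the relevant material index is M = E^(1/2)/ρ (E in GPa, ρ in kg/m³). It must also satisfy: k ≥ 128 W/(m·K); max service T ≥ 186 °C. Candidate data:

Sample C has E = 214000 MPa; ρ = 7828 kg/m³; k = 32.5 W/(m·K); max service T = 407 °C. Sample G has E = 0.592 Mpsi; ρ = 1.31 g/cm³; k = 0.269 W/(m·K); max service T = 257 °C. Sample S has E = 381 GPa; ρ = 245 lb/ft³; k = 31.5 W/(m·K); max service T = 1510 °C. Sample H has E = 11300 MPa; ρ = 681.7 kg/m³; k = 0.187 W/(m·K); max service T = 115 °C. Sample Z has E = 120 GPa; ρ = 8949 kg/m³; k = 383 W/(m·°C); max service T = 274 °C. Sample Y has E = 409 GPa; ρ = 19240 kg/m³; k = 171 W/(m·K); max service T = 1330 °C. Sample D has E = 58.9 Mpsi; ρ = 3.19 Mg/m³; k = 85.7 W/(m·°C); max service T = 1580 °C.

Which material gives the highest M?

Screen on constraints: k ≥ 128 W/(m·K); max service T ≥ 186 °C. Survivors: sample Z, sample Y.
Normalizing units and computing the index:
  sample Z: E = 120.0 GPa, ρ = 8949 kg/m³
  sample Y: E = 409.0 GPa, ρ = 19240 kg/m³
  sample Z: M = 1.22×10⁻³
  sample Y: M = 1.05×10⁻³
Sample Z ranks first.

sample Z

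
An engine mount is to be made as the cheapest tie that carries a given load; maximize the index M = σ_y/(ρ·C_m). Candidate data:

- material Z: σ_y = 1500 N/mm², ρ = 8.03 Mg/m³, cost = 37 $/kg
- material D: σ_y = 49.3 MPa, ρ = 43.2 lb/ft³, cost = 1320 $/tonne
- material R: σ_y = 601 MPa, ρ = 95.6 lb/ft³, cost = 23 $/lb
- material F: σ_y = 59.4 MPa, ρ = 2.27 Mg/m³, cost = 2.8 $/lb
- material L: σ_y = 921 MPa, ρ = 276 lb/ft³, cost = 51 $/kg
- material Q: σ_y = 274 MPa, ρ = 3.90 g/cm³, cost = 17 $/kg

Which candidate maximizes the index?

Convert each candidate to consistent units, then evaluate M:
  material Z: σ_y = 1500 MPa, ρ = 8030 kg/m³, cost = 37.00 $/kg
  material D: σ_y = 49.30 MPa, ρ = 692.0 kg/m³, cost = 1.320 $/kg
  material R: σ_y = 601.0 MPa, ρ = 1531 kg/m³, cost = 50.71 $/kg
  material F: σ_y = 59.40 MPa, ρ = 2270 kg/m³, cost = 6.173 $/kg
  material L: σ_y = 921.0 MPa, ρ = 4421 kg/m³, cost = 51.00 $/kg
  material Q: σ_y = 274.0 MPa, ρ = 3900 kg/m³, cost = 17.00 $/kg
  material D: M = 54.0 kN·m per $
  material R: M = 7.74 kN·m per $
  material Z: M = 5.05 kN·m per $
  material F: M = 4.24 kN·m per $
  material Q: M = 4.13 kN·m per $
  material L: M = 4.08 kN·m per $
Highest index: material D.

material D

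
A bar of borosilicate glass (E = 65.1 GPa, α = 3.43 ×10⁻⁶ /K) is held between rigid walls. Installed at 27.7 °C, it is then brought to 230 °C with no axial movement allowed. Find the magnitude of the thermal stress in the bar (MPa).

45.2 MPa

ΔT = 202.3 K. Constrained thermal stress σ = E·α·ΔT = 65.10×10³ MPa × 3.43×10⁻⁶ × 202.3 = 45.2 MPa (compressive).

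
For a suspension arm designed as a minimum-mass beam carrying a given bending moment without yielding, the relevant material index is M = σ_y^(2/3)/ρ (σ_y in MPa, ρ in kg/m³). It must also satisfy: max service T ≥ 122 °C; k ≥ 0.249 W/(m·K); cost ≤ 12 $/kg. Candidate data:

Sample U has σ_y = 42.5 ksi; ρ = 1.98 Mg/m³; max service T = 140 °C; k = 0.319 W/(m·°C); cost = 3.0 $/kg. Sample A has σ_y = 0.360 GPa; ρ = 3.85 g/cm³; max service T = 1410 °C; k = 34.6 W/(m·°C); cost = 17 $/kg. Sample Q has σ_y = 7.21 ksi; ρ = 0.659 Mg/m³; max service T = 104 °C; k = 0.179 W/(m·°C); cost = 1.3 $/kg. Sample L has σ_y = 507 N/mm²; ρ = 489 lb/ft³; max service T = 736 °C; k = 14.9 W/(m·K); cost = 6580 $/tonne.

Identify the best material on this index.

Screen on constraints: max service T ≥ 122 °C; k ≥ 0.249 W/(m·K); cost ≤ 12 $/kg. Survivors: sample U, sample L.
After converting to SI:
  sample U: σ_y = 293.0 MPa, ρ = 1980 kg/m³
  sample L: σ_y = 507.0 MPa, ρ = 7833 kg/m³
  sample U: M = 22.3×10⁻³
  sample L: M = 8.12×10⁻³
The maximum is for sample U.

sample U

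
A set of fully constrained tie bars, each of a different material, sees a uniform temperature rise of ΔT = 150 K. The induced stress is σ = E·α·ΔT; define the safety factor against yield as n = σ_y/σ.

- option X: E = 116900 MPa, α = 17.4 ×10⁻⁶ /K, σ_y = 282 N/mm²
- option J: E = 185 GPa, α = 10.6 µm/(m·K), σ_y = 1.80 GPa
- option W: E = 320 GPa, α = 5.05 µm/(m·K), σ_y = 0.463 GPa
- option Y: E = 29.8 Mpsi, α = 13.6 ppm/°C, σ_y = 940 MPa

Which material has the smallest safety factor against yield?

Converting E to GPa, α to ×10⁻⁶/K, σ_y to MPa, then σ and n for each:
  option X: E = 116.9, α = 17.4, σ_y = 282.0 → σ = 305 MPa, n = 0.924
  option J: E = 185.0, α = 10.6, σ_y = 1800 → σ = 294 MPa, n = 6.12
  option W: E = 320.0, α = 5.05, σ_y = 463.0 → σ = 242 MPa, n = 1.91
  option Y: E = 205.5, α = 13.6, σ_y = 940.0 → σ = 419 MPa, n = 2.24
Option X has the lowest safety factor, n = 0.924.

option X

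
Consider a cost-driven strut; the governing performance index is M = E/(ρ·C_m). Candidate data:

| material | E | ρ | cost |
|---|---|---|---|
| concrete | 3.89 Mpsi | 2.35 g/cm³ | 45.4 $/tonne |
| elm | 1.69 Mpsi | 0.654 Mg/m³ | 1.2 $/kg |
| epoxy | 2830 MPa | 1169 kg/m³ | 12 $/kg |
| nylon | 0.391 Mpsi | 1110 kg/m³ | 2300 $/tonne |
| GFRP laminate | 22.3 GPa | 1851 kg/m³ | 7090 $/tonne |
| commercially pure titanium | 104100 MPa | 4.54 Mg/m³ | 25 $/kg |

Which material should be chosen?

concrete

Convert each candidate to consistent units, then evaluate M:
  concrete: E = 26.82 GPa, ρ = 2350 kg/m³, cost = 0.04540 $/kg
  elm: E = 11.65 GPa, ρ = 654.0 kg/m³, cost = 1.200 $/kg
  epoxy: E = 2.830 GPa, ρ = 1169 kg/m³, cost = 12.00 $/kg
  nylon: E = 2.696 GPa, ρ = 1110 kg/m³, cost = 2.300 $/kg
  GFRP laminate: E = 22.30 GPa, ρ = 1851 kg/m³, cost = 7.090 $/kg
  commercially pure titanium: E = 104.1 GPa, ρ = 4540 kg/m³, cost = 25.00 $/kg
  concrete: M = 251 MN·m per $
  elm: M = 14.8 MN·m per $
  GFRP laminate: M = 1.70 MN·m per $
  nylon: M = 1.06 MN·m per $
  commercially pure titanium: M = 0.917 MN·m per $
  epoxy: M = 0.202 MN·m per $
Concrete ranks first.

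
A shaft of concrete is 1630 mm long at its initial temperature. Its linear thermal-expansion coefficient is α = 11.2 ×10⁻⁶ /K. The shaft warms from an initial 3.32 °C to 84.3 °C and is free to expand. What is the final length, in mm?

1631.5 mm

ΔT = 84.3 − 3.32 = 80.98 K.
ΔL = α·L₀·ΔT = 11.2×10⁻⁶ × 1630 mm × 80.98 K = 1.48 mm.
L = L₀ + ΔL = 1630 + 1.48 = 1631.5 mm.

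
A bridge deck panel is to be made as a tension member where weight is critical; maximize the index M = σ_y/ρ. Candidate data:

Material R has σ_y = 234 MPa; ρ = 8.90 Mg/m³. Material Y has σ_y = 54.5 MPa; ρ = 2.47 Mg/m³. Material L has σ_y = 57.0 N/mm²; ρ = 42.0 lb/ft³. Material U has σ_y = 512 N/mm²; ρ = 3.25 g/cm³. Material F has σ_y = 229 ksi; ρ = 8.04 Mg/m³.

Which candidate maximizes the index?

Putting every candidate on a common basis:
  material R: σ_y = 234.0 MPa, ρ = 8900 kg/m³
  material Y: σ_y = 54.50 MPa, ρ = 2470 kg/m³
  material L: σ_y = 57.00 MPa, ρ = 672.8 kg/m³
  material U: σ_y = 512.0 MPa, ρ = 3250 kg/m³
  material F: σ_y = 1579 MPa, ρ = 8040 kg/m³
  material F: M = 196 kN·m/kg
  material U: M = 158 kN·m/kg
  material L: M = 84.7 kN·m/kg
  material R: M = 26.3 kN·m/kg
  material Y: M = 22.1 kN·m/kg
Highest index: material F.

material F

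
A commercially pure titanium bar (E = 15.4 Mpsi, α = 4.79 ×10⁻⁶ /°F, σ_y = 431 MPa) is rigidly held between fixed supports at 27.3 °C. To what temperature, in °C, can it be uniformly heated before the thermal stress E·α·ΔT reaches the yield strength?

498 °C

E = 15.4 Mpsi = 106.2 GPa.
α = 4.79×10⁻⁶/°F × 9/5 = 8.62×10⁻⁶/K.
E·α·ΔT = 431.0 MPa ⇒ ΔT = 431.0 / (106.2×10³ × 8.62×10⁻⁶) = 470.8 K.
T = 27.3 + 470.8 = 498.1 °C.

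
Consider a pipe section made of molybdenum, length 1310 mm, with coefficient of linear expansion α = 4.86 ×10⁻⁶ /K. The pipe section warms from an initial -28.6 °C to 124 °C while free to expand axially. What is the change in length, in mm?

ΔT = 124 − (-28.6) = 152.6 K.
ΔL = α·L₀·ΔT = 4.86×10⁻⁶ × 1310 mm × 152.6 K = 0.972 mm.

0.972 mm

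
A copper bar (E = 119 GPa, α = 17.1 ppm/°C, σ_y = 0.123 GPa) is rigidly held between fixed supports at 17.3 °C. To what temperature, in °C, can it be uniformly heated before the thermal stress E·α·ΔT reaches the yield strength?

σ_y = 0.123 GPa = 123.0 MPa.
E·α·ΔT = 123.0 MPa ⇒ ΔT = 123.0 / (119.0×10³ × 17.1×10⁻⁶) = 60.45 K.
T = 17.3 + 60.45 = 77.75 °C.

77.7 °C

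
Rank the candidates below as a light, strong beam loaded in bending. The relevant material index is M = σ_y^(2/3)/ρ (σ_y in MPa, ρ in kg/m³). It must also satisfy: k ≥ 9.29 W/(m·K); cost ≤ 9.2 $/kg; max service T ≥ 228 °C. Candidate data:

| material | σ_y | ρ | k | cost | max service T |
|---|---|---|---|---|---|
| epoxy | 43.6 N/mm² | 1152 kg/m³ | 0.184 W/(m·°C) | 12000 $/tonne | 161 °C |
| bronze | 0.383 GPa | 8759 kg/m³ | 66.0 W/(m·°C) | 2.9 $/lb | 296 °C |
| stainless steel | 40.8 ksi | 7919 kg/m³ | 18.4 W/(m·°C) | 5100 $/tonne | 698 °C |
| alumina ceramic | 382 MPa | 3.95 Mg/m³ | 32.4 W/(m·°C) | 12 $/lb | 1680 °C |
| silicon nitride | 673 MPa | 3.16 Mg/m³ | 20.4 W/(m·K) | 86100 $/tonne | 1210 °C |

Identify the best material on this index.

Screen on constraints: k ≥ 9.29 W/(m·K); cost ≤ 9.2 $/kg; max service T ≥ 228 °C. Survivors: bronze, stainless steel.
After converting to SI:
  bronze: σ_y = 383.0 MPa, ρ = 8759 kg/m³
  stainless steel: σ_y = 281.3 MPa, ρ = 7919 kg/m³
  bronze: M = 6.02×10⁻³
  stainless steel: M = 5.42×10⁻³
Highest index: bronze.

bronze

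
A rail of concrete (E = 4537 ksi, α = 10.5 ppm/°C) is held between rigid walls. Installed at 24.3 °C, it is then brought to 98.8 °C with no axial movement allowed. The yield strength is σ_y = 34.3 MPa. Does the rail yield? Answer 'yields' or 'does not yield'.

does not yield

E = 4537 ksi = 31.28 GPa.
ΔT = 74.50 K. Constrained thermal stress σ = E·α·ΔT = 31.28×10³ MPa × 10.5×10⁻⁶ × 74.50 = 24.5 MPa (compressive).
Compare to σ_y = 34.3 MPa: σ < σ_y, so it does not yield.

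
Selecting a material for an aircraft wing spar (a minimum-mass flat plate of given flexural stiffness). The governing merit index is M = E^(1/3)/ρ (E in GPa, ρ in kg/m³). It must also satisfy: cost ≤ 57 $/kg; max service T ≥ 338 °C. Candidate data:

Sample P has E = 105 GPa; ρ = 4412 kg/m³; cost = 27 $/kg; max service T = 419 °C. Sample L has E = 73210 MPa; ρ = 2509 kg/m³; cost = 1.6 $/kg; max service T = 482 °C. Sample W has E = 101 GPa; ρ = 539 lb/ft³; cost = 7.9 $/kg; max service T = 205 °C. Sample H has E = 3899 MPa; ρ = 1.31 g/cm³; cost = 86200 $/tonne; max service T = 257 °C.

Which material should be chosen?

Screen on constraints: cost ≤ 57 $/kg; max service T ≥ 338 °C. Survivors: sample P, sample L.
Putting every candidate on a common basis:
  sample P: E = 105.0 GPa, ρ = 4412 kg/m³
  sample L: E = 73.21 GPa, ρ = 2509 kg/m³
  sample L: M = 1.67×10⁻³
  sample P: M = 1.07×10⁻³
Sample L has the largest M.

sample L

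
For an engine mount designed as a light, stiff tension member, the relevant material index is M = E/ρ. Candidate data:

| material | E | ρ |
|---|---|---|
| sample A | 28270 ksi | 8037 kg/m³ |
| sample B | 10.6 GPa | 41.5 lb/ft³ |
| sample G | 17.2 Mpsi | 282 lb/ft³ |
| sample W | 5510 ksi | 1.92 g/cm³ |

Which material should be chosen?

sample G

In SI units:
  sample A: E = 194.9 GPa, ρ = 8037 kg/m³
  sample B: E = 10.60 GPa, ρ = 664.8 kg/m³
  sample G: E = 118.6 GPa, ρ = 4517 kg/m³
  sample W: E = 37.99 GPa, ρ = 1920 kg/m³
  sample G: M = 26.3 MN·m/kg
  sample A: M = 24.3 MN·m/kg
  sample W: M = 19.8 MN·m/kg
  sample B: M = 15.9 MN·m/kg
The maximum is for sample G.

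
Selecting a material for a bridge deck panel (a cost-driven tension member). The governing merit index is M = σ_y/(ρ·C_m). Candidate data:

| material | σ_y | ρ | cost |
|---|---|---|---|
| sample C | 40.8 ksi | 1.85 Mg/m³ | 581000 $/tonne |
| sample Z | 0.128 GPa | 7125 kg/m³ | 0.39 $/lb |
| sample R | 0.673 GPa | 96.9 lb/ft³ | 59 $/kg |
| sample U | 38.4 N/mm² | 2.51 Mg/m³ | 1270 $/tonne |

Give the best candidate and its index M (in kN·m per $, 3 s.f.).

In SI units:
  sample C: σ_y = 281.3 MPa, ρ = 1850 kg/m³, cost = 581.0 $/kg
  sample Z: σ_y = 128.0 MPa, ρ = 7125 kg/m³, cost = 0.8598 $/kg
  sample R: σ_y = 673.0 MPa, ρ = 1552 kg/m³, cost = 59.00 $/kg
  sample U: σ_y = 38.40 MPa, ρ = 2510 kg/m³, cost = 1.270 $/kg
  sample Z: M = 20.9 kN·m per $
  sample U: M = 12.0 kN·m per $
  sample R: M = 7.35 kN·m per $
  sample C: M = 0.262 kN·m per $
Highest index: sample Z.

sample Z, M = 20.9 kN·m per $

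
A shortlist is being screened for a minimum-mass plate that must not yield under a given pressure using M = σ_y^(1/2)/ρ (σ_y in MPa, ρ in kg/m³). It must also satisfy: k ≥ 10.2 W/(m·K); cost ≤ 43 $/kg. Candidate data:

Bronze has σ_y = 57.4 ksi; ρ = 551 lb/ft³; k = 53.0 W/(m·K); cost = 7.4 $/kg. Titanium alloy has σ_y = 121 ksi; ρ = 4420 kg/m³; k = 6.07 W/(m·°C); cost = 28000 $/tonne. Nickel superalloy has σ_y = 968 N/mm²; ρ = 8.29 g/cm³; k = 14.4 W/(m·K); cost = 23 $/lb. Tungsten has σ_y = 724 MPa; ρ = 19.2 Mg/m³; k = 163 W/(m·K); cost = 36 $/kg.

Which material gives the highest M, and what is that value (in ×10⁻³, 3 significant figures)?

bronze, M = 2.25×10⁻³

Screen on constraints: k ≥ 10.2 W/(m·K); cost ≤ 43 $/kg. Survivors: bronze, tungsten.
In SI units:
  bronze: σ_y = 395.8 MPa, ρ = 8826 kg/m³
  tungsten: σ_y = 724.0 MPa, ρ = 19200 kg/m³
  bronze: M = 2.25×10⁻³
  tungsten: M = 1.40×10⁻³
Bronze ranks first.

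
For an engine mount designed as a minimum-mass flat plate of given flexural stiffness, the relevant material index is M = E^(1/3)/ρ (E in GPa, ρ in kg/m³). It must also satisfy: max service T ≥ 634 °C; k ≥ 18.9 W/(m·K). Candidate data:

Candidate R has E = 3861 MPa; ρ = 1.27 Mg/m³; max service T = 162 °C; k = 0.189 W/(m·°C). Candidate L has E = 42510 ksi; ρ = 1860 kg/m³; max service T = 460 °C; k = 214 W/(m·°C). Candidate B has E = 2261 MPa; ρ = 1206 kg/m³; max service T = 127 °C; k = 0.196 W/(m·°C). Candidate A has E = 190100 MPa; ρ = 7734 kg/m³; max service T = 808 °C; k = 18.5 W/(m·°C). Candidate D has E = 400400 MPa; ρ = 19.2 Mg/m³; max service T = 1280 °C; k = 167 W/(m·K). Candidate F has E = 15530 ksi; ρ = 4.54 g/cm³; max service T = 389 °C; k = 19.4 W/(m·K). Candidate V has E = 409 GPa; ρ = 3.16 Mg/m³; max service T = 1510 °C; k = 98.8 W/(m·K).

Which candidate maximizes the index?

candidate V

Screen on constraints: max service T ≥ 634 °C; k ≥ 18.9 W/(m·K). Survivors: candidate D, candidate V.
In SI units:
  candidate D: E = 400.4 GPa, ρ = 19200 kg/m³
  candidate V: E = 409.0 GPa, ρ = 3160 kg/m³
  candidate V: M = 2.35×10⁻³
  candidate D: M = 0.384×10⁻³
Highest index: candidate V.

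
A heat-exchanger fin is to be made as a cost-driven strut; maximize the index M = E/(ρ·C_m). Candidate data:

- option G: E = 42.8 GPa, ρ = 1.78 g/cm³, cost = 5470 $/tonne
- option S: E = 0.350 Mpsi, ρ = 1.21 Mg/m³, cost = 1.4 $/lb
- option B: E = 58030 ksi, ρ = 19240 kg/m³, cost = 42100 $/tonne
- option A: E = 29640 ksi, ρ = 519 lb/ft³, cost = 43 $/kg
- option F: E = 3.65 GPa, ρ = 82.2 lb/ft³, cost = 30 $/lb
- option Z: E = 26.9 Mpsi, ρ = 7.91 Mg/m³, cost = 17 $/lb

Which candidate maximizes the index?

option G

Convert each candidate to consistent units, then evaluate M:
  option G: E = 42.80 GPa, ρ = 1780 kg/m³, cost = 5.470 $/kg
  option S: E = 2.413 GPa, ρ = 1210 kg/m³, cost = 3.086 $/kg
  option B: E = 400.1 GPa, ρ = 19240 kg/m³, cost = 42.10 $/kg
  option A: E = 204.4 GPa, ρ = 8314 kg/m³, cost = 43.00 $/kg
  option F: E = 3.650 GPa, ρ = 1317 kg/m³, cost = 66.14 $/kg
  option Z: E = 185.5 GPa, ρ = 7910 kg/m³, cost = 37.48 $/kg
  option G: M = 4.40 MN·m per $
  option S: M = 0.646 MN·m per $
  option Z: M = 0.626 MN·m per $
  option A: M = 0.572 MN·m per $
  option B: M = 0.494 MN·m per $
  option F: M = 0.0419 MN·m per $
The maximum is for option G.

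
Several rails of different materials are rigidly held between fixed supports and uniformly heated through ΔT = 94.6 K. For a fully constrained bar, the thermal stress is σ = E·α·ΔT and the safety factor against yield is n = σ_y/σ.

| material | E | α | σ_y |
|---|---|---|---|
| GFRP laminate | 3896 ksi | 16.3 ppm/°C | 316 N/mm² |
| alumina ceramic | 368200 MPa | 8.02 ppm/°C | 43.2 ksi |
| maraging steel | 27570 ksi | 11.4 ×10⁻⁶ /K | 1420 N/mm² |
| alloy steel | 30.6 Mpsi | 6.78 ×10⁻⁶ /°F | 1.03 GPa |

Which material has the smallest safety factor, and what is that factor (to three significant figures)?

Per material, after unit conversion:
  GFRP laminate: E = 26.86, α = 16.3, σ_y = 316.0 → σ = 41.4 MPa, n = 7.63
  alumina ceramic: E = 368.2, α = 8.02, σ_y = 297.9 → σ = 279 MPa, n = 1.07
  maraging steel: E = 190.1, α = 11.4, σ_y = 1420 → σ = 205 MPa, n = 6.93
  alloy steel: E = 211.0, α = 12.2, σ_y = 1030 → σ = 244 MPa, n = 4.23
Smallest n: alumina ceramic with n = 1.07.

alumina ceramic, n = 1.07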